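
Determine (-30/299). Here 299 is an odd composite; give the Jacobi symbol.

First reduce: -30 ≡ 269 (mod 299).
Reciprocity: 269 ≡ 1 and 299 ≡ 3 (mod 4), so (269/299) = +(299/269).
Reduce top mod 269: now compute (30/269).
Pull out 2: since 269 ≡ 5 (mod 8), (2/269) = -1.
Reciprocity: 15 ≡ 3 and 269 ≡ 1 (mod 4), so (15/269) = +(269/15).
Reduce top mod 15: now compute (14/15).
Pull out 2: since 15 ≡ 7 (mod 8), (2/15) = +1.
Reciprocity: 7 ≡ 3 and 15 ≡ 3 (mod 4), so (7/15) = −(15/7).
Reduce top mod 7: now compute (1/7).
Reached (1/7) = 1. Collecting the sign flips along the way, the symbol is +1.

1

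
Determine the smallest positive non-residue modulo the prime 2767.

3

(2/2767) = +1, so 2 is a residue.
(3/2767) = −1, so 3 is the smallest positive non-residue mod 2767.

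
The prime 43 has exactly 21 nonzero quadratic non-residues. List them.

Square k = 1,…,21 (k and 43−k give the same square):
1²=1, 2²=4, 3²=9, 4²=16, 5²=25, 6²=36, 7²≡6, 8²≡21, 9²≡38, 10²≡14, 11²≡35, 12²≡15, 13²≡40, 14²≡24, 15²≡10, 16²≡41, 17²≡31, 18²≡23, 19²≡17, 20²≡13, 21²≡11 (mod 43).
The residues are {1, 4, 6, 9, 10, 11, 13, 14, 15, 16, 17, 21, 23, 24, 25, 31, 35, 36, 38, 40, 41}; the non-residues are the remaining 21 nonzero classes.

2 3 5 7 8 12 18 19 20 22 26 27 28 29 30 32 33 34 37 39 42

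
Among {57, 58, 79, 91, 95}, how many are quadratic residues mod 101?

(57/101) = -1 → non-residue.
(58/101) = +1 → QR.
(79/101) = +1 → QR.
(91/101) = -1 → non-residue.
(95/101) = +1 → QR.
Total quadratic residues among the 5: 3.

3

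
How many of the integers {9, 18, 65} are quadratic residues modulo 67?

(9/67) = +1 → QR.
(18/67) = -1 → non-residue.
(65/67) = +1 → QR.
Total quadratic residues among the 3: 2.

2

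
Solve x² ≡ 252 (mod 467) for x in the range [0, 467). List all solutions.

149, 318

Since 467 ≡ 3 (mod 4), a square root of 252 is 252^((467+1)/4) = 252^117 mod 467.
Repeated squaring: 252^2≡459, 252^4≡64, 252^8≡360, 252^16≡241, 252^32≡173, 252^64≡41 (mod 467).
252^117 = 252^(64+32+16+4+1) ≡ 149 (mod 467).
Check: 149² = 22201 ≡ 252 (mod 467). The two roots are 149 and 318.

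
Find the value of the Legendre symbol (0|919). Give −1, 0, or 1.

0

Top reduces to 0: gcd > 1, so the symbol is 0.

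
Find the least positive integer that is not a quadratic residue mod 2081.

(2/2081) = +1, so 2 is a residue.
(3/2081) = −1, so 3 is the smallest positive non-residue mod 2081.

3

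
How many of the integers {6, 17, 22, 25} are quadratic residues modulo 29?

(6/29) = +1 → QR.
(17/29) = -1 → non-residue.
(22/29) = +1 → QR.
(25/29) = +1 → QR.
Total quadratic residues among the 4: 3.

3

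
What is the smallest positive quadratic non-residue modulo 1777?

5

(2/1777) = +1, so 2 is a residue.
(3/1777) = +1, so 3 is a residue.
(4/1777) = +1, so 4 is a residue.
(5/1777) = −1, so 5 is the smallest positive non-residue mod 1777.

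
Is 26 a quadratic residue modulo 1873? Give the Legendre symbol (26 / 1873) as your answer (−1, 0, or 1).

Pull out 2: since 1873 ≡ 1 (mod 8), (2/1873) = +1.
Reciprocity: 13 ≡ 1 and 1873 ≡ 1 (mod 4), so (13/1873) = +(1873/13).
Reduce top mod 13: now compute (1/13).
Reached (1/13) = 1. Collecting the sign flips along the way, the symbol is +1.

1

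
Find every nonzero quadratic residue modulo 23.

1,2,3,4,6,8,9,12,13,16,18

Square k = 1,…,11 (k and 23−k give the same square):
1²=1, 2²=4, 3²=9, 4²=16, 5²≡2, 6²≡13, 7²≡3, 8²≡18, 9²≡12, 10²≡8, 11²≡6 (mod 23).
So the quadratic residues mod 23 are {1, 2, 3, 4, 6, 8, 9, 12, 13, 16, 18}.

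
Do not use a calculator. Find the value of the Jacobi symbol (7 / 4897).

Reciprocity: 7 ≡ 3 and 4897 ≡ 1 (mod 4), so (7/4897) = +(4897/7).
Reduce top mod 7: now compute (4/7).
Pull out 2^2: since 7 ≡ 7 (mod 8), (2/7) = +1, so (2/7)^2 = +1.
Reached (1/7) = 1. Collecting the sign flips along the way, the symbol is +1.

1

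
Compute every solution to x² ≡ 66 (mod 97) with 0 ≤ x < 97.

39, 58

97 ≡ 1 (mod 4), so we find a root by search.
Trying successive values, 39² = 1521 ≡ 66 (mod 97). The other root is 97 − 39 = 58.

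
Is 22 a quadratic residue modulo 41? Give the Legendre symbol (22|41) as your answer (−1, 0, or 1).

Pull out 2: since 41 ≡ 1 (mod 8), (2/41) = +1.
Reciprocity: 11 ≡ 3 and 41 ≡ 1 (mod 4), so (11/41) = +(41/11).
Reduce top mod 11: now compute (8/11).
Pull out 2^3: since 11 ≡ 3 (mod 8), (2/11) = -1, so (2/11)^3 = -1.
Reached (1/11) = 1. Collecting the sign flips along the way, the symbol is -1.

-1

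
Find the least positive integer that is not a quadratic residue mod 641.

3

(2/641) = +1, so 2 is a residue.
(3/641) = −1, so 3 is the smallest positive non-residue mod 641.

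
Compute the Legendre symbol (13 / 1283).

1

Reciprocity: 13 ≡ 1 and 1283 ≡ 3 (mod 4), so (13/1283) = +(1283/13).
Reduce top mod 13: now compute (9/13).
Reciprocity: 9 ≡ 1 and 13 ≡ 1 (mod 4), so (9/13) = +(13/9).
Reduce top mod 9: now compute (4/9).
Pull out 2^2: since 9 ≡ 1 (mod 8), (2/9) = +1, so (2/9)^2 = +1.
Reached (1/9) = 1. Collecting the sign flips along the way, the symbol is +1.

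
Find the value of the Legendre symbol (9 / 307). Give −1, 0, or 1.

Reciprocity: 9 ≡ 1 and 307 ≡ 3 (mod 4), so (9/307) = +(307/9).
Reduce top mod 9: now compute (1/9).
Reached (1/9) = 1. Collecting the sign flips along the way, the symbol is +1.

1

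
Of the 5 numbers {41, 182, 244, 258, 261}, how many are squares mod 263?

(41/263) = -1 → non-residue.
(182/263) = -1 → non-residue.
(244/263) = +1 → QR.
(258/263) = +1 → QR.
(261/263) = -1 → non-residue.
Total quadratic residues among the 5: 2.

2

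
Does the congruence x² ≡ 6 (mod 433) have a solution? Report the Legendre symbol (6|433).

1

Pull out 2: since 433 ≡ 1 (mod 8), (2/433) = +1.
Reciprocity: 3 ≡ 3 and 433 ≡ 1 (mod 4), so (3/433) = +(433/3).
Reduce top mod 3: now compute (1/3).
Reached (1/3) = 1. Collecting the sign flips along the way, the symbol is +1.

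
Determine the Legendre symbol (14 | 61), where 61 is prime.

Pull out 2: since 61 ≡ 5 (mod 8), (2/61) = -1.
Reciprocity: 7 ≡ 3 and 61 ≡ 1 (mod 4), so (7/61) = +(61/7).
Reduce top mod 7: now compute (5/7).
Reciprocity: 5 ≡ 1 and 7 ≡ 3 (mod 4), so (5/7) = +(7/5).
Reduce top mod 5: now compute (2/5).
Pull out 2: since 5 ≡ 5 (mod 8), (2/5) = -1.
Reached (1/5) = 1. Collecting the sign flips along the way, the symbol is +1.

1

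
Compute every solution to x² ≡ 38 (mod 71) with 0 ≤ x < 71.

31, 40

Since 71 ≡ 3 (mod 4), a square root of 38 is 38^((71+1)/4) = 38^18 mod 71.
Repeated squaring: 38^2≡24, 38^4≡8, 38^8≡64, 38^16≡49 (mod 71).
38^18 = 38^(16+2) ≡ 40 (mod 71).
Check: 40² = 1600 ≡ 38 (mod 71). The two roots are 31 and 40.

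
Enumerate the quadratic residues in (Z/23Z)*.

Square k = 1,…,11 (k and 23−k give the same square):
1²=1, 2²=4, 3²=9, 4²=16, 5²≡2, 6²≡13, 7²≡3, 8²≡18, 9²≡12, 10²≡8, 11²≡6 (mod 23).
So the quadratic residues mod 23 are {1, 2, 3, 4, 6, 8, 9, 12, 13, 16, 18}.

1, 2, 3, 4, 6, 8, 9, 12, 13, 16, 18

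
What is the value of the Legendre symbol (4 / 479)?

Euler's criterion: (4/479) ≡ 4^239 (mod 479).
4^2 ≡ 16 (mod 479)
4^4 ≡ 256 (mod 479)
4^8 ≡ 392 (mod 479)
4^16 ≡ 384 (mod 479)
4^32 ≡ 403 (mod 479)
4^64 ≡ 28 (mod 479)
4^128 ≡ 305 (mod 479)
4^239 = 4^(128+64+32+8+4+2+1) ≡ 1 (mod 479).
Result is 1, so (4/479) = 1.

1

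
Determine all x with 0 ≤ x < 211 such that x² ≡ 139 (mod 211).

Since 211 ≡ 3 (mod 4), a square root of 139 is 139^((211+1)/4) = 139^53 mod 211.
Repeated squaring: 139^2≡120, 139^4≡52, 139^8≡172, 139^16≡44, 139^32≡37 (mod 211).
139^53 = 139^(32+16+4+1) ≡ 136 (mod 211).
Check: 136² = 18496 ≡ 139 (mod 211). The two roots are 75 and 136.

75, 136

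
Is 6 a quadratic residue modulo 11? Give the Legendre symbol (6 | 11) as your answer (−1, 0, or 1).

-1

Euler's criterion: (6/11) ≡ 6^5 (mod 11).
6^2 ≡ 3 (mod 11)
6^4 ≡ 9 (mod 11)
6^5 = 6^(4+1) ≡ 10 (mod 11).
Result is 10 ≡ −1, so (6/11) = −1.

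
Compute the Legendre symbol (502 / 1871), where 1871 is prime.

Pull out 2: since 1871 ≡ 7 (mod 8), (2/1871) = +1.
Reciprocity: 251 ≡ 3 and 1871 ≡ 3 (mod 4), so (251/1871) = −(1871/251).
Reduce top mod 251: now compute (114/251).
Pull out 2: since 251 ≡ 3 (mod 8), (2/251) = -1.
Reciprocity: 57 ≡ 1 and 251 ≡ 3 (mod 4), so (57/251) = +(251/57).
Reduce top mod 57: now compute (23/57).
Reciprocity: 23 ≡ 3 and 57 ≡ 1 (mod 4), so (23/57) = +(57/23).
Reduce top mod 23: now compute (11/23).
Reciprocity: 11 ≡ 3 and 23 ≡ 3 (mod 4), so (11/23) = −(23/11).
Reduce top mod 11: now compute (1/11).
Reached (1/11) = 1. Collecting the sign flips along the way, the symbol is -1.

-1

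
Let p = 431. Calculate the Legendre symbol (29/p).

1

Euler's criterion: (29/431) ≡ 29^215 (mod 431).
29^2 ≡ 410 (mod 431)
29^4 ≡ 10 (mod 431)
29^8 ≡ 100 (mod 431)
29^16 ≡ 87 (mod 431)
29^32 ≡ 242 (mod 431)
29^64 ≡ 379 (mod 431)
29^128 ≡ 118 (mod 431)
29^215 = 29^(128+64+16+4+2+1) ≡ 1 (mod 431).
Result is 1, so (29/431) = 1.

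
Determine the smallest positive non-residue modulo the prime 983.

5

(2/983) = +1, so 2 is a residue.
(3/983) = +1, so 3 is a residue.
(4/983) = +1, so 4 is a residue.
(5/983) = −1, so 5 is the smallest positive non-residue mod 983.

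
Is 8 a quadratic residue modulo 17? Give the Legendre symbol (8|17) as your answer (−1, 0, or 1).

1

Pull out 2^3: since 17 ≡ 1 (mod 8), (2/17) = +1, so (2/17)^3 = +1.
Reached (1/17) = 1. Collecting the sign flips along the way, the symbol is +1.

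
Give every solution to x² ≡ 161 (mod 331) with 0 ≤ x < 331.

53, 278

Since 331 ≡ 3 (mod 4), a square root of 161 is 161^((331+1)/4) = 161^83 mod 331.
Repeated squaring: 161^2≡103, 161^4≡17, 161^8≡289, 161^16≡109, 161^32≡296, 161^64≡232 (mod 331).
161^83 = 161^(64+16+2+1) ≡ 53 (mod 331).
Check: 53² = 2809 ≡ 161 (mod 331). The two roots are 53 and 278.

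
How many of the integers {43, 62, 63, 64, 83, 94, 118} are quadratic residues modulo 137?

(43/137) = -1 → non-residue.
(62/137) = -1 → non-residue.
(63/137) = +1 → QR.
(64/137) = +1 → QR.
(83/137) = -1 → non-residue.
(94/137) = -1 → non-residue.
(118/137) = +1 → QR.
Total quadratic residues among the 7: 3.

3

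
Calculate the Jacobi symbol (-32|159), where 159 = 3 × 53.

First reduce: -32 ≡ 127 (mod 159).
Reciprocity: 127 ≡ 3 and 159 ≡ 3 (mod 4), so (127/159) = −(159/127).
Reduce top mod 127: now compute (32/127).
Pull out 2^5: since 127 ≡ 7 (mod 8), (2/127) = +1, so (2/127)^5 = +1.
Reached (1/127) = 1. Collecting the sign flips along the way, the symbol is -1.

-1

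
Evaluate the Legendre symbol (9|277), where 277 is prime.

1

Reciprocity: 9 ≡ 1 and 277 ≡ 1 (mod 4), so (9/277) = +(277/9).
Reduce top mod 9: now compute (7/9).
Reciprocity: 7 ≡ 3 and 9 ≡ 1 (mod 4), so (7/9) = +(9/7).
Reduce top mod 7: now compute (2/7).
Pull out 2: since 7 ≡ 7 (mod 8), (2/7) = +1.
Reached (1/7) = 1. Collecting the sign flips along the way, the symbol is +1.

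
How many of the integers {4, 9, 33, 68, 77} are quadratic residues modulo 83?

(4/83) = +1 → QR.
(9/83) = +1 → QR.
(33/83) = +1 → QR.
(68/83) = +1 → QR.
(77/83) = +1 → QR.
Total quadratic residues among the 5: 5.

5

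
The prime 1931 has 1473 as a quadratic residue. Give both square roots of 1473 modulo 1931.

Since 1931 ≡ 3 (mod 4), a square root of 1473 is 1473^((1931+1)/4) = 1473^483 mod 1931.
Repeated squaring: 1473^2≡1216, 1473^4≡1441, 1473^8≡656, 1473^16≡1654, 1473^32≡1420, 1473^64≡436, 1473^128≡858, 1473^256≡453 (mod 1931).
1473^483 = 1473^(256+128+64+32+2+1) ≡ 1174 (mod 1931).
Check: 1174² = 1378276 ≡ 1473 (mod 1931). The two roots are 757 and 1174.

757, 1174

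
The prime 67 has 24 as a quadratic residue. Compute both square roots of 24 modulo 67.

15, 52

Since 67 ≡ 3 (mod 4), a square root of 24 is 24^((67+1)/4) = 24^17 mod 67.
Repeated squaring: 24^2≡40, 24^4≡59, 24^8≡64, 24^16≡9 (mod 67).
24^17 = 24^(16+1) ≡ 15 (mod 67).
Check: 15² = 225 ≡ 24 (mod 67). The two roots are 15 and 52.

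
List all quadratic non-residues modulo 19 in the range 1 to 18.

Square k = 1,…,9 (k and 19−k give the same square):
1²=1, 2²=4, 3²=9, 4²=16, 5²≡6, 6²≡17, 7²≡11, 8²≡7, 9²≡5 (mod 19).
The residues are {1, 4, 5, 6, 7, 9, 11, 16, 17}; the non-residues are the remaining 9 nonzero classes.

2,3,8,10,12,13,14,15,18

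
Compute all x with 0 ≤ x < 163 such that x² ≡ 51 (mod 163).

Since 163 ≡ 3 (mod 4), a square root of 51 is 51^((163+1)/4) = 51^41 mod 163.
Repeated squaring: 51^2≡156, 51^4≡49, 51^8≡119, 51^16≡143, 51^32≡74 (mod 163).
51^41 = 51^(32+8+1) ≡ 41 (mod 163).
Check: 41² = 1681 ≡ 51 (mod 163). The two roots are 41 and 122.

41, 122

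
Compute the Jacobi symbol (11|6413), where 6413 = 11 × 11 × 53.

Reciprocity: 11 ≡ 3 and 6413 ≡ 1 (mod 4), so (11/6413) = +(6413/11).
Reduce top mod 11: now compute (0/11).
Top reduces to 0: gcd > 1, so the symbol is 0.

0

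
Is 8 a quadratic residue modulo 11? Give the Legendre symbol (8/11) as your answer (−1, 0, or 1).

-1

Pull out 2^3: since 11 ≡ 3 (mod 8), (2/11) = -1, so (2/11)^3 = -1.
Reached (1/11) = 1. Collecting the sign flips along the way, the symbol is -1.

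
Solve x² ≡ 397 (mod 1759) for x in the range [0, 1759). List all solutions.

552, 1207

Since 1759 ≡ 3 (mod 4), a square root of 397 is 397^((1759+1)/4) = 397^440 mod 1759.
Repeated squaring: 397^2≡1058, 397^4≡640, 397^8≡1512, 397^16≡1203, 397^32≡1311, 397^64≡178, 397^128≡22, 397^256≡484 (mod 1759).
397^440 = 397^(256+128+32+16+8) ≡ 1207 (mod 1759).
Check: 1207² = 1456849 ≡ 397 (mod 1759). The two roots are 552 and 1207.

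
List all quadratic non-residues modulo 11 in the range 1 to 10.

Square k = 1,…,5 (k and 11−k give the same square):
1²=1, 2²=4, 3²=9, 4²≡5, 5²≡3 (mod 11).
The residues are {1, 3, 4, 5, 9}; the non-residues are the remaining 5 nonzero classes.

2 6 7 8 10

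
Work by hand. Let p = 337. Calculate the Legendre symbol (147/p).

1

Reciprocity: 147 ≡ 3 and 337 ≡ 1 (mod 4), so (147/337) = +(337/147).
Reduce top mod 147: now compute (43/147).
Reciprocity: 43 ≡ 3 and 147 ≡ 3 (mod 4), so (43/147) = −(147/43).
Reduce top mod 43: now compute (18/43).
Pull out 2: since 43 ≡ 3 (mod 8), (2/43) = -1.
Reciprocity: 9 ≡ 1 and 43 ≡ 3 (mod 4), so (9/43) = +(43/9).
Reduce top mod 9: now compute (7/9).
Reciprocity: 7 ≡ 3 and 9 ≡ 1 (mod 4), so (7/9) = +(9/7).
Reduce top mod 7: now compute (2/7).
Pull out 2: since 7 ≡ 7 (mod 8), (2/7) = +1.
Reached (1/7) = 1. Collecting the sign flips along the way, the symbol is +1.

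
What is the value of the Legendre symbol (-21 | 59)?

Euler's criterion: (-21/59) ≡ 38^29 (mod 59).
38^2 ≡ 28 (mod 59)
38^4 ≡ 17 (mod 59)
38^8 ≡ 53 (mod 59)
38^16 ≡ 36 (mod 59)
38^29 = 38^(16+8+4+1) ≡ 58 (mod 59).
Result is 58 ≡ −1, so (-21/59) = −1.

-1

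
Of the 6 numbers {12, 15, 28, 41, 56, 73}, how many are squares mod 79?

1

(12/79) = -1 → non-residue.
(15/79) = -1 → non-residue.
(28/79) = -1 → non-residue.
(41/79) = -1 → non-residue.
(56/79) = -1 → non-residue.
(73/79) = +1 → QR.
Total quadratic residues among the 6: 1.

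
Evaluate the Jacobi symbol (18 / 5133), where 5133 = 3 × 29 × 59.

Pull out 2: since 5133 ≡ 5 (mod 8), (2/5133) = -1.
Reciprocity: 9 ≡ 1 and 5133 ≡ 1 (mod 4), so (9/5133) = +(5133/9).
Reduce top mod 9: now compute (3/9).
Reciprocity: 3 ≡ 3 and 9 ≡ 1 (mod 4), so (3/9) = +(9/3).
Reduce top mod 3: now compute (0/3).
Top reduces to 0: gcd > 1, so the symbol is 0.

0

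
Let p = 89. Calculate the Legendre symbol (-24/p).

-1

First reduce: -24 ≡ 65 (mod 89).
Reciprocity: 65 ≡ 1 and 89 ≡ 1 (mod 4), so (65/89) = +(89/65).
Reduce top mod 65: now compute (24/65).
Pull out 2^3: since 65 ≡ 1 (mod 8), (2/65) = +1, so (2/65)^3 = +1.
Reciprocity: 3 ≡ 3 and 65 ≡ 1 (mod 4), so (3/65) = +(65/3).
Reduce top mod 3: now compute (2/3).
Pull out 2: since 3 ≡ 3 (mod 8), (2/3) = -1.
Reached (1/3) = 1. Collecting the sign flips along the way, the symbol is -1.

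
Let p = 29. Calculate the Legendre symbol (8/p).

-1

Euler's criterion: (8/29) ≡ 8^14 (mod 29).
8^2 ≡ 6 (mod 29)
8^4 ≡ 7 (mod 29)
8^8 ≡ 20 (mod 29)
8^14 = 8^(8+4+2) ≡ 28 (mod 29).
Result is 28 ≡ −1, so (8/29) = −1.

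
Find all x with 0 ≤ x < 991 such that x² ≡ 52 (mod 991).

Since 991 ≡ 3 (mod 4), a square root of 52 is 52^((991+1)/4) = 52^248 mod 991.
Repeated squaring: 52^2≡722, 52^4≡18, 52^8≡324, 52^16≡921, 52^32≡936, 52^64≡52, 52^128≡722 (mod 991).
52^248 = 52^(128+64+32+16+8) ≡ 936 (mod 991).
Check: 936² = 876096 ≡ 52 (mod 991). The two roots are 55 and 936.

55, 936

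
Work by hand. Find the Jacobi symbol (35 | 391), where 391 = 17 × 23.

Reciprocity: 35 ≡ 3 and 391 ≡ 3 (mod 4), so (35/391) = −(391/35).
Reduce top mod 35: now compute (6/35).
Pull out 2: since 35 ≡ 3 (mod 8), (2/35) = -1.
Reciprocity: 3 ≡ 3 and 35 ≡ 3 (mod 4), so (3/35) = −(35/3).
Reduce top mod 3: now compute (2/3).
Pull out 2: since 3 ≡ 3 (mod 8), (2/3) = -1.
Reached (1/3) = 1. Collecting the sign flips along the way, the symbol is +1.

1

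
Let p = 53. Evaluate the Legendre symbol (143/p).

Euler's criterion: (143/53) ≡ 37^26 (mod 53).
37^2 ≡ 44 (mod 53)
37^4 ≡ 28 (mod 53)
37^8 ≡ 42 (mod 53)
37^16 ≡ 15 (mod 53)
37^26 = 37^(16+8+2) ≡ 1 (mod 53).
Result is 1, so (143/53) = 1.

1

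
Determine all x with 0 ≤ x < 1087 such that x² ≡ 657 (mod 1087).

265, 822

Since 1087 ≡ 3 (mod 4), a square root of 657 is 657^((1087+1)/4) = 657^272 mod 1087.
Repeated squaring: 657^2≡110, 657^4≡143, 657^8≡883, 657^16≡310, 657^32≡444, 657^64≡389, 657^128≡228, 657^256≡895 (mod 1087).
657^272 = 657^(256+16) ≡ 265 (mod 1087).
Check: 265² = 70225 ≡ 657 (mod 1087). The two roots are 265 and 822.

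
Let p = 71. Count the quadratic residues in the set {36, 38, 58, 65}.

3

(36/71) = +1 → QR.
(38/71) = +1 → QR.
(58/71) = +1 → QR.
(65/71) = -1 → non-residue.
Total quadratic residues among the 4: 3.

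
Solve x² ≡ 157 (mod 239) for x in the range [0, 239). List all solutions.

Since 239 ≡ 3 (mod 4), a square root of 157 is 157^((239+1)/4) = 157^60 mod 239.
Repeated squaring: 157^2≡32, 157^4≡68, 157^8≡83, 157^16≡197, 157^32≡91 (mod 239).
157^60 = 157^(32+16+8+4) ≡ 55 (mod 239).
Check: 55² = 3025 ≡ 157 (mod 239). The two roots are 55 and 184.

55, 184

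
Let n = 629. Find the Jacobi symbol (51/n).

Reciprocity: 51 ≡ 3 and 629 ≡ 1 (mod 4), so (51/629) = +(629/51).
Reduce top mod 51: now compute (17/51).
Reciprocity: 17 ≡ 1 and 51 ≡ 3 (mod 4), so (17/51) = +(51/17).
Reduce top mod 17: now compute (0/17).
Top reduces to 0: gcd > 1, so the symbol is 0.

0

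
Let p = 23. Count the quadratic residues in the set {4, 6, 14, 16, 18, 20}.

(4/23) = +1 → QR.
(6/23) = +1 → QR.
(14/23) = -1 → non-residue.
(16/23) = +1 → QR.
(18/23) = +1 → QR.
(20/23) = -1 → non-residue.
Total quadratic residues among the 6: 4.

4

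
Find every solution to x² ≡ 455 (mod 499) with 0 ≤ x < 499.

Since 499 ≡ 3 (mod 4), a square root of 455 is 455^((499+1)/4) = 455^125 mod 499.
Repeated squaring: 455^2≡439, 455^4≡107, 455^8≡471, 455^16≡285, 455^32≡387, 455^64≡69 (mod 499).
455^125 = 455^(64+32+16+8+4+1) ≡ 346 (mod 499).
Check: 346² = 119716 ≡ 455 (mod 499). The two roots are 153 and 346.

153, 346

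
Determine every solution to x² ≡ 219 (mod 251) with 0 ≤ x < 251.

113, 138

Since 251 ≡ 3 (mod 4), a square root of 219 is 219^((251+1)/4) = 219^63 mod 251.
Repeated squaring: 219^2≡20, 219^4≡149, 219^8≡113, 219^16≡219, 219^32≡20 (mod 251).
219^63 = 219^(32+16+8+4+2+1) ≡ 113 (mod 251).
Check: 113² = 12769 ≡ 219 (mod 251). The two roots are 113 and 138.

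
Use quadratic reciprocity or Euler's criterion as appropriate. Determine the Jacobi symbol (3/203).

Reciprocity: 3 ≡ 3 and 203 ≡ 3 (mod 4), so (3/203) = −(203/3).
Reduce top mod 3: now compute (2/3).
Pull out 2: since 3 ≡ 3 (mod 8), (2/3) = -1.
Reached (1/3) = 1. Collecting the sign flips along the way, the symbol is +1.

1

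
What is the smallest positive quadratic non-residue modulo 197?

(2/197) = −1, so 2 is the smallest positive non-residue mod 197.

2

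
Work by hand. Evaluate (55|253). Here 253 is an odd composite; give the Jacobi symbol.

0

Reciprocity: 55 ≡ 3 and 253 ≡ 1 (mod 4), so (55/253) = +(253/55).
Reduce top mod 55: now compute (33/55).
Reciprocity: 33 ≡ 1 and 55 ≡ 3 (mod 4), so (33/55) = +(55/33).
Reduce top mod 33: now compute (22/33).
Pull out 2: since 33 ≡ 1 (mod 8), (2/33) = +1.
Reciprocity: 11 ≡ 3 and 33 ≡ 1 (mod 4), so (11/33) = +(33/11).
Reduce top mod 11: now compute (0/11).
Top reduces to 0: gcd > 1, so the symbol is 0.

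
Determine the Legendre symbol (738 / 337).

First reduce: 738 ≡ 64 (mod 337).
Pull out 2^6: since 337 ≡ 1 (mod 8), (2/337) = +1, so (2/337)^6 = +1.
Reached (1/337) = 1. Collecting the sign flips along the way, the symbol is +1.

1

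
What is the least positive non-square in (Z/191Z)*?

(2/191) = +1, so 2 is a residue.
(3/191) = +1, so 3 is a residue.
(4/191) = +1, so 4 is a residue.
(5/191) = +1, so 5 is a residue.
(6/191) = +1, so 6 is a residue.
(7/191) = −1, so 7 is the smallest positive non-residue mod 191.

7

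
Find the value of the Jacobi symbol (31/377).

1

Reciprocity: 31 ≡ 3 and 377 ≡ 1 (mod 4), so (31/377) = +(377/31).
Reduce top mod 31: now compute (5/31).
Reciprocity: 5 ≡ 1 and 31 ≡ 3 (mod 4), so (5/31) = +(31/5).
Reduce top mod 5: now compute (1/5).
Reached (1/5) = 1. Collecting the sign flips along the way, the symbol is +1.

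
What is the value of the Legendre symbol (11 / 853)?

Reciprocity: 11 ≡ 3 and 853 ≡ 1 (mod 4), so (11/853) = +(853/11).
Reduce top mod 11: now compute (6/11).
Pull out 2: since 11 ≡ 3 (mod 8), (2/11) = -1.
Reciprocity: 3 ≡ 3 and 11 ≡ 3 (mod 4), so (3/11) = −(11/3).
Reduce top mod 3: now compute (2/3).
Pull out 2: since 3 ≡ 3 (mod 8), (2/3) = -1.
Reached (1/3) = 1. Collecting the sign flips along the way, the symbol is -1.

-1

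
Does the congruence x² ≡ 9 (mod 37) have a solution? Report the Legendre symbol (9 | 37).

Reciprocity: 9 ≡ 1 and 37 ≡ 1 (mod 4), so (9/37) = +(37/9).
Reduce top mod 9: now compute (1/9).
Reached (1/9) = 1. Collecting the sign flips along the way, the symbol is +1.

1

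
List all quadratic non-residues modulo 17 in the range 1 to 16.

Square k = 1,…,8 (k and 17−k give the same square):
1²=1, 2²=4, 3²=9, 4²=16, 5²≡8, 6²≡2, 7²≡15, 8²≡13 (mod 17).
The residues are {1, 2, 4, 8, 9, 13, 15, 16}; the non-residues are the remaining 8 nonzero classes.

3 5 6 7 10 11 12 14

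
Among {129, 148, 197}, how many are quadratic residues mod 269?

1

(129/269) = -1 → non-residue.
(148/269) = +1 → QR.
(197/269) = -1 → non-residue.
Total quadratic residues among the 3: 1.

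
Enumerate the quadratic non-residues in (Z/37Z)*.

2,5,6,8,13,14,15,17,18,19,20,22,23,24,29,31,32,35

Square k = 1,…,18 (k and 37−k give the same square):
1²=1, 2²=4, 3²=9, 4²=16, 5²=25, 6²=36, 7²≡12, 8²≡27, 9²≡7, 10²≡26, 11²≡10, 12²≡33, 13²≡21, 14²≡11, 15²≡3, 16²≡34, 17²≡30, 18²≡28 (mod 37).
The residues are {1, 3, 4, 7, 9, 10, 11, 12, 16, 21, 25, 26, 27, 28, 30, 33, 34, 36}; the non-residues are the remaining 18 nonzero classes.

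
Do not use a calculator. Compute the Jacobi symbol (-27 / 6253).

First reduce: -27 ≡ 6226 (mod 6253).
Pull out 2: since 6253 ≡ 5 (mod 8), (2/6253) = -1.
Reciprocity: 3113 ≡ 1 and 6253 ≡ 1 (mod 4), so (3113/6253) = +(6253/3113).
Reduce top mod 3113: now compute (27/3113).
Reciprocity: 27 ≡ 3 and 3113 ≡ 1 (mod 4), so (27/3113) = +(3113/27).
Reduce top mod 27: now compute (8/27).
Pull out 2^3: since 27 ≡ 3 (mod 8), (2/27) = -1, so (2/27)^3 = -1.
Reached (1/27) = 1. Collecting the sign flips along the way, the symbol is +1.

1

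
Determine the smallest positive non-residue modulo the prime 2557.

(2/2557) = −1, so 2 is the smallest positive non-residue mod 2557.

2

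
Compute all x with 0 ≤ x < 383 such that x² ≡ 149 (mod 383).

41, 342

Since 383 ≡ 3 (mod 4), a square root of 149 is 149^((383+1)/4) = 149^96 mod 383.
Repeated squaring: 149^2≡370, 149^4≡169, 149^8≡219, 149^16≡86, 149^32≡119, 149^64≡373 (mod 383).
149^96 = 149^(64+32) ≡ 342 (mod 383).
Check: 342² = 116964 ≡ 149 (mod 383). The two roots are 41 and 342.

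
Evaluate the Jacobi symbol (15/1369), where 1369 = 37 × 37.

Reciprocity: 15 ≡ 3 and 1369 ≡ 1 (mod 4), so (15/1369) = +(1369/15).
Reduce top mod 15: now compute (4/15).
Pull out 2^2: since 15 ≡ 7 (mod 8), (2/15) = +1, so (2/15)^2 = +1.
Reached (1/15) = 1. Collecting the sign flips along the way, the symbol is +1.

1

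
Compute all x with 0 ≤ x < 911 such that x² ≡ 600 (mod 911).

Since 911 ≡ 3 (mod 4), a square root of 600 is 600^((911+1)/4) = 600^228 mod 911.
Repeated squaring: 600^2≡155, 600^4≡339, 600^8≡135, 600^16≡5, 600^32≡25, 600^64≡625, 600^128≡717 (mod 911).
600^228 = 600^(128+64+32+4) ≡ 585 (mod 911).
Check: 585² = 342225 ≡ 600 (mod 911). The two roots are 326 and 585.

326, 585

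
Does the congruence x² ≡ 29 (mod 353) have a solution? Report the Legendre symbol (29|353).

Reciprocity: 29 ≡ 1 and 353 ≡ 1 (mod 4), so (29/353) = +(353/29).
Reduce top mod 29: now compute (5/29).
Reciprocity: 5 ≡ 1 and 29 ≡ 1 (mod 4), so (5/29) = +(29/5).
Reduce top mod 5: now compute (4/5).
Pull out 2^2: since 5 ≡ 5 (mod 8), (2/5) = -1, so (2/5)^2 = +1.
Reached (1/5) = 1. Collecting the sign flips along the way, the symbol is +1.

1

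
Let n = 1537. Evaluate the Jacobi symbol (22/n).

Pull out 2: since 1537 ≡ 1 (mod 8), (2/1537) = +1.
Reciprocity: 11 ≡ 3 and 1537 ≡ 1 (mod 4), so (11/1537) = +(1537/11).
Reduce top mod 11: now compute (8/11).
Pull out 2^3: since 11 ≡ 3 (mod 8), (2/11) = -1, so (2/11)^3 = -1.
Reached (1/11) = 1. Collecting the sign flips along the way, the symbol is -1.

-1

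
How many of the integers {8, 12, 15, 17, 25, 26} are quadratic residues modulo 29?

1

(8/29) = -1 → non-residue.
(12/29) = -1 → non-residue.
(15/29) = -1 → non-residue.
(17/29) = -1 → non-residue.
(25/29) = +1 → QR.
(26/29) = -1 → non-residue.
Total quadratic residues among the 6: 1.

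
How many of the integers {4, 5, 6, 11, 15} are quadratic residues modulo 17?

(4/17) = +1 → QR.
(5/17) = -1 → non-residue.
(6/17) = -1 → non-residue.
(11/17) = -1 → non-residue.
(15/17) = +1 → QR.
Total quadratic residues among the 5: 2.

2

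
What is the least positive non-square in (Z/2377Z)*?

(2/2377) = +1, so 2 is a residue.
(3/2377) = +1, so 3 is a residue.
(4/2377) = +1, so 4 is a residue.
(5/2377) = −1, so 5 is the smallest positive non-residue mod 2377.

5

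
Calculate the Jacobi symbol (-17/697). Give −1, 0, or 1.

First reduce: -17 ≡ 680 (mod 697).
Pull out 2^3: since 697 ≡ 1 (mod 8), (2/697) = +1, so (2/697)^3 = +1.
Reciprocity: 85 ≡ 1 and 697 ≡ 1 (mod 4), so (85/697) = +(697/85).
Reduce top mod 85: now compute (17/85).
Reciprocity: 17 ≡ 1 and 85 ≡ 1 (mod 4), so (17/85) = +(85/17).
Reduce top mod 17: now compute (0/17).
Top reduces to 0: gcd > 1, so the symbol is 0.

0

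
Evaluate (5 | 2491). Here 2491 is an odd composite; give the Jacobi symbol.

1

Reciprocity: 5 ≡ 1 and 2491 ≡ 3 (mod 4), so (5/2491) = +(2491/5).
Reduce top mod 5: now compute (1/5).
Reached (1/5) = 1. Collecting the sign flips along the way, the symbol is +1.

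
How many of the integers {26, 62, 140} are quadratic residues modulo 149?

2

(26/149) = +1 → QR.
(62/149) = -1 → non-residue.
(140/149) = +1 → QR.
Total quadratic residues among the 3: 2.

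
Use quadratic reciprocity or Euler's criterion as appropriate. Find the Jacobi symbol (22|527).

Pull out 2: since 527 ≡ 7 (mod 8), (2/527) = +1.
Reciprocity: 11 ≡ 3 and 527 ≡ 3 (mod 4), so (11/527) = −(527/11).
Reduce top mod 11: now compute (10/11).
Pull out 2: since 11 ≡ 3 (mod 8), (2/11) = -1.
Reciprocity: 5 ≡ 1 and 11 ≡ 3 (mod 4), so (5/11) = +(11/5).
Reduce top mod 5: now compute (1/5).
Reached (1/5) = 1. Collecting the sign flips along the way, the symbol is +1.

1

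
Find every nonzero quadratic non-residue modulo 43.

Square k = 1,…,21 (k and 43−k give the same square):
1²=1, 2²=4, 3²=9, 4²=16, 5²=25, 6²=36, 7²≡6, 8²≡21, 9²≡38, 10²≡14, 11²≡35, 12²≡15, 13²≡40, 14²≡24, 15²≡10, 16²≡41, 17²≡31, 18²≡23, 19²≡17, 20²≡13, 21²≡11 (mod 43).
The residues are {1, 4, 6, 9, 10, 11, 13, 14, 15, 16, 17, 21, 23, 24, 25, 31, 35, 36, 38, 40, 41}; the non-residues are the remaining 21 nonzero classes.

2 3 5 7 8 12 18 19 20 22 26 27 28 29 30 32 33 34 37 39 42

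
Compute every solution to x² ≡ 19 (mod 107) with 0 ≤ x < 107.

Since 107 ≡ 3 (mod 4), a square root of 19 is 19^((107+1)/4) = 19^27 mod 107.
Repeated squaring: 19^2≡40, 19^4≡102, 19^8≡25, 19^16≡90 (mod 107).
19^27 = 19^(16+8+2+1) ≡ 33 (mod 107).
Check: 33² = 1089 ≡ 19 (mod 107). The two roots are 33 and 74.

33, 74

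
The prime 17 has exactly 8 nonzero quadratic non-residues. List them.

Square k = 1,…,8 (k and 17−k give the same square):
1²=1, 2²=4, 3²=9, 4²=16, 5²≡8, 6²≡2, 7²≡15, 8²≡13 (mod 17).
The residues are {1, 2, 4, 8, 9, 13, 15, 16}; the non-residues are the remaining 8 nonzero classes.

3 5 6 7 10 11 12 14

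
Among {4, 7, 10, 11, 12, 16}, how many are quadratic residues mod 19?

(4/19) = +1 → QR.
(7/19) = +1 → QR.
(10/19) = -1 → non-residue.
(11/19) = +1 → QR.
(12/19) = -1 → non-residue.
(16/19) = +1 → QR.
Total quadratic residues among the 6: 4.

4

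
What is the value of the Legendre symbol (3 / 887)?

1

Reciprocity: 3 ≡ 3 and 887 ≡ 3 (mod 4), so (3/887) = −(887/3).
Reduce top mod 3: now compute (2/3).
Pull out 2: since 3 ≡ 3 (mod 8), (2/3) = -1.
Reached (1/3) = 1. Collecting the sign flips along the way, the symbol is +1.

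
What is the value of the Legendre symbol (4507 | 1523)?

-1

First reduce: 4507 ≡ 1461 (mod 1523).
Reciprocity: 1461 ≡ 1 and 1523 ≡ 3 (mod 4), so (1461/1523) = +(1523/1461).
Reduce top mod 1461: now compute (62/1461).
Pull out 2: since 1461 ≡ 5 (mod 8), (2/1461) = -1.
Reciprocity: 31 ≡ 3 and 1461 ≡ 1 (mod 4), so (31/1461) = +(1461/31).
Reduce top mod 31: now compute (4/31).
Pull out 2^2: since 31 ≡ 7 (mod 8), (2/31) = +1, so (2/31)^2 = +1.
Reached (1/31) = 1. Collecting the sign flips along the way, the symbol is -1.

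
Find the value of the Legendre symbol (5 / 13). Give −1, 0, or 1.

Euler's criterion: (5/13) ≡ 5^6 (mod 13).
5^2 ≡ 12 (mod 13)
5^4 ≡ 1 (mod 13)
5^6 = 5^(4+2) ≡ 12 (mod 13).
Result is 12 ≡ −1, so (5/13) = −1.

-1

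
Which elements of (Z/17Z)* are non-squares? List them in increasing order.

3, 5, 6, 7, 10, 11, 12, 14

Square k = 1,…,8 (k and 17−k give the same square):
1²=1, 2²=4, 3²=9, 4²=16, 5²≡8, 6²≡2, 7²≡15, 8²≡13 (mod 17).
The residues are {1, 2, 4, 8, 9, 13, 15, 16}; the non-residues are the remaining 8 nonzero classes.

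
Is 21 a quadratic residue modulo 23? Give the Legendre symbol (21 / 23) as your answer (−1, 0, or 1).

-1

Euler's criterion: (21/23) ≡ 21^11 (mod 23).
21^2 ≡ 4 (mod 23)
21^4 ≡ 16 (mod 23)
21^8 ≡ 3 (mod 23)
21^11 = 21^(8+2+1) ≡ 22 (mod 23).
Result is 22 ≡ −1, so (21/23) = −1.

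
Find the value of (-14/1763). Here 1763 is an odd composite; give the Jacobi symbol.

1

First reduce: -14 ≡ 1749 (mod 1763).
Reciprocity: 1749 ≡ 1 and 1763 ≡ 3 (mod 4), so (1749/1763) = +(1763/1749).
Reduce top mod 1749: now compute (14/1749).
Pull out 2: since 1749 ≡ 5 (mod 8), (2/1749) = -1.
Reciprocity: 7 ≡ 3 and 1749 ≡ 1 (mod 4), so (7/1749) = +(1749/7).
Reduce top mod 7: now compute (6/7).
Pull out 2: since 7 ≡ 7 (mod 8), (2/7) = +1.
Reciprocity: 3 ≡ 3 and 7 ≡ 3 (mod 4), so (3/7) = −(7/3).
Reduce top mod 3: now compute (1/3).
Reached (1/3) = 1. Collecting the sign flips along the way, the symbol is +1.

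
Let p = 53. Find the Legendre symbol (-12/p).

-1

First reduce: -12 ≡ 41 (mod 53).
Reciprocity: 41 ≡ 1 and 53 ≡ 1 (mod 4), so (41/53) = +(53/41).
Reduce top mod 41: now compute (12/41).
Pull out 2^2: since 41 ≡ 1 (mod 8), (2/41) = +1, so (2/41)^2 = +1.
Reciprocity: 3 ≡ 3 and 41 ≡ 1 (mod 4), so (3/41) = +(41/3).
Reduce top mod 3: now compute (2/3).
Pull out 2: since 3 ≡ 3 (mod 8), (2/3) = -1.
Reached (1/3) = 1. Collecting the sign flips along the way, the symbol is -1.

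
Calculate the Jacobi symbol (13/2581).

Reciprocity: 13 ≡ 1 and 2581 ≡ 1 (mod 4), so (13/2581) = +(2581/13).
Reduce top mod 13: now compute (7/13).
Reciprocity: 7 ≡ 3 and 13 ≡ 1 (mod 4), so (7/13) = +(13/7).
Reduce top mod 7: now compute (6/7).
Pull out 2: since 7 ≡ 7 (mod 8), (2/7) = +1.
Reciprocity: 3 ≡ 3 and 7 ≡ 3 (mod 4), so (3/7) = −(7/3).
Reduce top mod 3: now compute (1/3).
Reached (1/3) = 1. Collecting the sign flips along the way, the symbol is -1.

-1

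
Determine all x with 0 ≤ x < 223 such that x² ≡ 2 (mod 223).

15, 208

Since 223 ≡ 3 (mod 4), a square root of 2 is 2^((223+1)/4) = 2^56 mod 223.
Repeated squaring: 2^2≡4, 2^4≡16, 2^8≡33, 2^16≡197, 2^32≡7 (mod 223).
2^56 = 2^(32+16+8) ≡ 15 (mod 223).
Check: 15² = 225 ≡ 2 (mod 223). The two roots are 15 and 208.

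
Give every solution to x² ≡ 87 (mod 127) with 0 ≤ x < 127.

Since 127 ≡ 3 (mod 4), a square root of 87 is 87^((127+1)/4) = 87^32 mod 127.
Repeated squaring: 87^2≡76, 87^4≡61, 87^8≡38, 87^16≡47, 87^32≡50 (mod 127).
87^32 = 87^(32) ≡ 50 (mod 127).
Check: 50² = 2500 ≡ 87 (mod 127). The two roots are 50 and 77.

50, 77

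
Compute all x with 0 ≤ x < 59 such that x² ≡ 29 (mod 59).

18, 41

Since 59 ≡ 3 (mod 4), a square root of 29 is 29^((59+1)/4) = 29^15 mod 59.
Repeated squaring: 29^2≡15, 29^4≡48, 29^8≡3 (mod 59).
29^15 = 29^(8+4+2+1) ≡ 41 (mod 59).
Check: 41² = 1681 ≡ 29 (mod 59). The two roots are 18 and 41.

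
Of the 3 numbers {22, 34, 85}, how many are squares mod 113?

(22/113) = +1 → QR.
(34/113) = -1 → non-residue.
(85/113) = +1 → QR.
Total quadratic residues among the 3: 2.

2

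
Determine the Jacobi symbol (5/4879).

Reciprocity: 5 ≡ 1 and 4879 ≡ 3 (mod 4), so (5/4879) = +(4879/5).
Reduce top mod 5: now compute (4/5).
Pull out 2^2: since 5 ≡ 5 (mod 8), (2/5) = -1, so (2/5)^2 = +1.
Reached (1/5) = 1. Collecting the sign flips along the way, the symbol is +1.

1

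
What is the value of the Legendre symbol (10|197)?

Pull out 2: since 197 ≡ 5 (mod 8), (2/197) = -1.
Reciprocity: 5 ≡ 1 and 197 ≡ 1 (mod 4), so (5/197) = +(197/5).
Reduce top mod 5: now compute (2/5).
Pull out 2: since 5 ≡ 5 (mod 8), (2/5) = -1.
Reached (1/5) = 1. Collecting the sign flips along the way, the symbol is +1.

1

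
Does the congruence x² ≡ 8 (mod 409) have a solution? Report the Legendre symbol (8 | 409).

Pull out 2^3: since 409 ≡ 1 (mod 8), (2/409) = +1, so (2/409)^3 = +1.
Reached (1/409) = 1. Collecting the sign flips along the way, the symbol is +1.

1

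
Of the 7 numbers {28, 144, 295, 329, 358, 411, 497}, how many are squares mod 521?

(28/521) = -1 → non-residue.
(144/521) = +1 → QR.
(295/521) = +1 → QR.
(329/521) = -1 → non-residue.
(358/521) = -1 → non-residue.
(411/521) = +1 → QR.
(497/521) = -1 → non-residue.
Total quadratic residues among the 7: 3.

3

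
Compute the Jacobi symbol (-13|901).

1

First reduce: -13 ≡ 888 (mod 901).
Pull out 2^3: since 901 ≡ 5 (mod 8), (2/901) = -1, so (2/901)^3 = -1.
Reciprocity: 111 ≡ 3 and 901 ≡ 1 (mod 4), so (111/901) = +(901/111).
Reduce top mod 111: now compute (13/111).
Reciprocity: 13 ≡ 1 and 111 ≡ 3 (mod 4), so (13/111) = +(111/13).
Reduce top mod 13: now compute (7/13).
Reciprocity: 7 ≡ 3 and 13 ≡ 1 (mod 4), so (7/13) = +(13/7).
Reduce top mod 7: now compute (6/7).
Pull out 2: since 7 ≡ 7 (mod 8), (2/7) = +1.
Reciprocity: 3 ≡ 3 and 7 ≡ 3 (mod 4), so (3/7) = −(7/3).
Reduce top mod 3: now compute (1/3).
Reached (1/3) = 1. Collecting the sign flips along the way, the symbol is +1.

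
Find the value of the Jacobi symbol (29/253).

Reciprocity: 29 ≡ 1 and 253 ≡ 1 (mod 4), so (29/253) = +(253/29).
Reduce top mod 29: now compute (21/29).
Reciprocity: 21 ≡ 1 and 29 ≡ 1 (mod 4), so (21/29) = +(29/21).
Reduce top mod 21: now compute (8/21).
Pull out 2^3: since 21 ≡ 5 (mod 8), (2/21) = -1, so (2/21)^3 = -1.
Reached (1/21) = 1. Collecting the sign flips along the way, the symbol is -1.

-1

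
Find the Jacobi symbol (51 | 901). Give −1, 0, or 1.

Reciprocity: 51 ≡ 3 and 901 ≡ 1 (mod 4), so (51/901) = +(901/51).
Reduce top mod 51: now compute (34/51).
Pull out 2: since 51 ≡ 3 (mod 8), (2/51) = -1.
Reciprocity: 17 ≡ 1 and 51 ≡ 3 (mod 4), so (17/51) = +(51/17).
Reduce top mod 17: now compute (0/17).
Top reduces to 0: gcd > 1, so the symbol is 0.

0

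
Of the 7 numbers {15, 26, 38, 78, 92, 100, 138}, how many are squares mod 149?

2

(15/149) = -1 → non-residue.
(26/149) = +1 → QR.
(38/149) = -1 → non-residue.
(78/149) = -1 → non-residue.
(92/149) = -1 → non-residue.
(100/149) = +1 → QR.
(138/149) = -1 → non-residue.
Total quadratic residues among the 7: 2.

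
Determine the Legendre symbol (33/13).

First reduce: 33 ≡ 7 (mod 13).
Reciprocity: 7 ≡ 3 and 13 ≡ 1 (mod 4), so (7/13) = +(13/7).
Reduce top mod 7: now compute (6/7).
Pull out 2: since 7 ≡ 7 (mod 8), (2/7) = +1.
Reciprocity: 3 ≡ 3 and 7 ≡ 3 (mod 4), so (3/7) = −(7/3).
Reduce top mod 3: now compute (1/3).
Reached (1/3) = 1. Collecting the sign flips along the way, the symbol is -1.

-1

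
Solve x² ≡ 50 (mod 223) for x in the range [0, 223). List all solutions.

Since 223 ≡ 3 (mod 4), a square root of 50 is 50^((223+1)/4) = 50^56 mod 223.
Repeated squaring: 50^2≡47, 50^4≡202, 50^8≡218, 50^16≡25, 50^32≡179 (mod 223).
50^56 = 50^(32+16+8) ≡ 148 (mod 223).
Check: 148² = 21904 ≡ 50 (mod 223). The two roots are 75 and 148.

75, 148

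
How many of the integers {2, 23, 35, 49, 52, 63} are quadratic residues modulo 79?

(2/79) = +1 → QR.
(23/79) = +1 → QR.
(35/79) = -1 → non-residue.
(49/79) = +1 → QR.
(52/79) = +1 → QR.
(63/79) = -1 → non-residue.
Total quadratic residues among the 6: 4.

4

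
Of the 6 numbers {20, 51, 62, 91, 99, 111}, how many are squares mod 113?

(20/113) = -1 → non-residue.
(51/113) = +1 → QR.
(62/113) = +1 → QR.
(91/113) = +1 → QR.
(99/113) = +1 → QR.
(111/113) = +1 → QR.
Total quadratic residues among the 6: 5.

5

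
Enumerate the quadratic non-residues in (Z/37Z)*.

2 5 6 8 13 14 15 17 18 19 20 22 23 24 29 31 32 35

Square k = 1,…,18 (k and 37−k give the same square):
1²=1, 2²=4, 3²=9, 4²=16, 5²=25, 6²=36, 7²≡12, 8²≡27, 9²≡7, 10²≡26, 11²≡10, 12²≡33, 13²≡21, 14²≡11, 15²≡3, 16²≡34, 17²≡30, 18²≡28 (mod 37).
The residues are {1, 3, 4, 7, 9, 10, 11, 12, 16, 21, 25, 26, 27, 28, 30, 33, 34, 36}; the non-residues are the remaining 18 nonzero classes.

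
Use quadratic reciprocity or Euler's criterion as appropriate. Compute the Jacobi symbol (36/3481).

Pull out 2^2: since 3481 ≡ 1 (mod 8), (2/3481) = +1, so (2/3481)^2 = +1.
Reciprocity: 9 ≡ 1 and 3481 ≡ 1 (mod 4), so (9/3481) = +(3481/9).
Reduce top mod 9: now compute (7/9).
Reciprocity: 7 ≡ 3 and 9 ≡ 1 (mod 4), so (7/9) = +(9/7).
Reduce top mod 7: now compute (2/7).
Pull out 2: since 7 ≡ 7 (mod 8), (2/7) = +1.
Reached (1/7) = 1. Collecting the sign flips along the way, the symbol is +1.

1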